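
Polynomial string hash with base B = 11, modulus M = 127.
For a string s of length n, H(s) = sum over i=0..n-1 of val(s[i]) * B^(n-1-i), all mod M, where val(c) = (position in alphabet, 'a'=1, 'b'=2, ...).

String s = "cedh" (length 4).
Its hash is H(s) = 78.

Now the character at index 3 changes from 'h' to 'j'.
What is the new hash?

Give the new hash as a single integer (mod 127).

Answer: 80

Derivation:
val('h') = 8, val('j') = 10
Position k = 3, exponent = n-1-k = 0
B^0 mod M = 11^0 mod 127 = 1
Delta = (10 - 8) * 1 mod 127 = 2
New hash = (78 + 2) mod 127 = 80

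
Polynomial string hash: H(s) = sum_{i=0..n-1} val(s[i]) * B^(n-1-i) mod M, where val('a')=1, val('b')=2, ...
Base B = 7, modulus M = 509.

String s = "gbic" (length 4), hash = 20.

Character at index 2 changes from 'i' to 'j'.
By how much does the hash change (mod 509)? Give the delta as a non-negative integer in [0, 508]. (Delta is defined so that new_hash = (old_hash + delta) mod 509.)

Delta formula: (val(new) - val(old)) * B^(n-1-k) mod M
  val('j') - val('i') = 10 - 9 = 1
  B^(n-1-k) = 7^1 mod 509 = 7
  Delta = 1 * 7 mod 509 = 7

Answer: 7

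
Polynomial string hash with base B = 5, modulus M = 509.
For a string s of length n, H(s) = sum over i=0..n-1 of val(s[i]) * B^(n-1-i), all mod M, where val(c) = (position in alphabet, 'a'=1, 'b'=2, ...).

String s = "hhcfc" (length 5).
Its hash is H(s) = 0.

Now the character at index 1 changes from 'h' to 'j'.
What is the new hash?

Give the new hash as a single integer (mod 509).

Answer: 250

Derivation:
val('h') = 8, val('j') = 10
Position k = 1, exponent = n-1-k = 3
B^3 mod M = 5^3 mod 509 = 125
Delta = (10 - 8) * 125 mod 509 = 250
New hash = (0 + 250) mod 509 = 250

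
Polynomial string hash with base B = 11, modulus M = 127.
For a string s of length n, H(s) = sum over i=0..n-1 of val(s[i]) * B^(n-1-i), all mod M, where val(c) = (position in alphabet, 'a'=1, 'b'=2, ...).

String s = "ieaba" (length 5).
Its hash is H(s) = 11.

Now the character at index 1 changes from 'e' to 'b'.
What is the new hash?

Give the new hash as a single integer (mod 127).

Answer: 82

Derivation:
val('e') = 5, val('b') = 2
Position k = 1, exponent = n-1-k = 3
B^3 mod M = 11^3 mod 127 = 61
Delta = (2 - 5) * 61 mod 127 = 71
New hash = (11 + 71) mod 127 = 82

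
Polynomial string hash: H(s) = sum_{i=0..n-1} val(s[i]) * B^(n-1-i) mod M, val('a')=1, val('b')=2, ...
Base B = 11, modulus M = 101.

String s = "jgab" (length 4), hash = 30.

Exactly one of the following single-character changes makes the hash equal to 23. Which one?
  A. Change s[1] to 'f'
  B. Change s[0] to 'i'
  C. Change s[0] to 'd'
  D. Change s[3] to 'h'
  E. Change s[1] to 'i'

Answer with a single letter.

Answer: C

Derivation:
Option A: s[1]='g'->'f', delta=(6-7)*11^2 mod 101 = 81, hash=30+81 mod 101 = 10
Option B: s[0]='j'->'i', delta=(9-10)*11^3 mod 101 = 83, hash=30+83 mod 101 = 12
Option C: s[0]='j'->'d', delta=(4-10)*11^3 mod 101 = 94, hash=30+94 mod 101 = 23 <-- target
Option D: s[3]='b'->'h', delta=(8-2)*11^0 mod 101 = 6, hash=30+6 mod 101 = 36
Option E: s[1]='g'->'i', delta=(9-7)*11^2 mod 101 = 40, hash=30+40 mod 101 = 70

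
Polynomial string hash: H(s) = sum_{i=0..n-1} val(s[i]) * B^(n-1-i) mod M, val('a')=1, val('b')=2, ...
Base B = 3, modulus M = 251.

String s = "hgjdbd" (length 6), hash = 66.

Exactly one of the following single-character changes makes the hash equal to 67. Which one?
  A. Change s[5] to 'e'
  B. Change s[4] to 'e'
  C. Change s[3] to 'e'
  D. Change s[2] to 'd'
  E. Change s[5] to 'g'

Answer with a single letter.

Option A: s[5]='d'->'e', delta=(5-4)*3^0 mod 251 = 1, hash=66+1 mod 251 = 67 <-- target
Option B: s[4]='b'->'e', delta=(5-2)*3^1 mod 251 = 9, hash=66+9 mod 251 = 75
Option C: s[3]='d'->'e', delta=(5-4)*3^2 mod 251 = 9, hash=66+9 mod 251 = 75
Option D: s[2]='j'->'d', delta=(4-10)*3^3 mod 251 = 89, hash=66+89 mod 251 = 155
Option E: s[5]='d'->'g', delta=(7-4)*3^0 mod 251 = 3, hash=66+3 mod 251 = 69

Answer: A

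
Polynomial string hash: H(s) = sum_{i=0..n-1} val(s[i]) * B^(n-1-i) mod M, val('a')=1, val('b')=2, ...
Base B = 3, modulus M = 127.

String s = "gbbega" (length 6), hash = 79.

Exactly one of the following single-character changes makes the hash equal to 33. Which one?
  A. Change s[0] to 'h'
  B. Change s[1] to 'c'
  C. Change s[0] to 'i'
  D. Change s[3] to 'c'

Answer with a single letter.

Option A: s[0]='g'->'h', delta=(8-7)*3^5 mod 127 = 116, hash=79+116 mod 127 = 68
Option B: s[1]='b'->'c', delta=(3-2)*3^4 mod 127 = 81, hash=79+81 mod 127 = 33 <-- target
Option C: s[0]='g'->'i', delta=(9-7)*3^5 mod 127 = 105, hash=79+105 mod 127 = 57
Option D: s[3]='e'->'c', delta=(3-5)*3^2 mod 127 = 109, hash=79+109 mod 127 = 61

Answer: B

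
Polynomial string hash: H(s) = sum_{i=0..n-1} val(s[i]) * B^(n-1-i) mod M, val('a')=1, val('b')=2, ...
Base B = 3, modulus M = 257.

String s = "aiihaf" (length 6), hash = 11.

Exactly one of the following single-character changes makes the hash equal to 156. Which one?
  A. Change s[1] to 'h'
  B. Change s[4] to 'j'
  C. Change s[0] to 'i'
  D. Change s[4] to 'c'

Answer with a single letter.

Option A: s[1]='i'->'h', delta=(8-9)*3^4 mod 257 = 176, hash=11+176 mod 257 = 187
Option B: s[4]='a'->'j', delta=(10-1)*3^1 mod 257 = 27, hash=11+27 mod 257 = 38
Option C: s[0]='a'->'i', delta=(9-1)*3^5 mod 257 = 145, hash=11+145 mod 257 = 156 <-- target
Option D: s[4]='a'->'c', delta=(3-1)*3^1 mod 257 = 6, hash=11+6 mod 257 = 17

Answer: C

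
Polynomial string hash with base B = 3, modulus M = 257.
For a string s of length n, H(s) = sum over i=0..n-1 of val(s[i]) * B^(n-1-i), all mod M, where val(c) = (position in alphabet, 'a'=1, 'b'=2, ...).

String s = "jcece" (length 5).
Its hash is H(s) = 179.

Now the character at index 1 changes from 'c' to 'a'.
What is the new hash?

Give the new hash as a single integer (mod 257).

Answer: 125

Derivation:
val('c') = 3, val('a') = 1
Position k = 1, exponent = n-1-k = 3
B^3 mod M = 3^3 mod 257 = 27
Delta = (1 - 3) * 27 mod 257 = 203
New hash = (179 + 203) mod 257 = 125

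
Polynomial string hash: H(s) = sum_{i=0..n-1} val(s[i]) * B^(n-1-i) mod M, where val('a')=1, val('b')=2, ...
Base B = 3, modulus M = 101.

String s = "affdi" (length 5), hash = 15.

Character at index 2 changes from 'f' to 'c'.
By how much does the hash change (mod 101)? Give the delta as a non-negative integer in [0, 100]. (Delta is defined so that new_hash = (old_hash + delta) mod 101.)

Answer: 74

Derivation:
Delta formula: (val(new) - val(old)) * B^(n-1-k) mod M
  val('c') - val('f') = 3 - 6 = -3
  B^(n-1-k) = 3^2 mod 101 = 9
  Delta = -3 * 9 mod 101 = 74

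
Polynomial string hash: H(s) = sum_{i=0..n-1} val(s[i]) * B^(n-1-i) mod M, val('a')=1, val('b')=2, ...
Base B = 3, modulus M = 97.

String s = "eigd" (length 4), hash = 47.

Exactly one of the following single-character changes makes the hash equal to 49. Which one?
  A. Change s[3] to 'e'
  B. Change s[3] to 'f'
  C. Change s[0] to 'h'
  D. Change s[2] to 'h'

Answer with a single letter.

Option A: s[3]='d'->'e', delta=(5-4)*3^0 mod 97 = 1, hash=47+1 mod 97 = 48
Option B: s[3]='d'->'f', delta=(6-4)*3^0 mod 97 = 2, hash=47+2 mod 97 = 49 <-- target
Option C: s[0]='e'->'h', delta=(8-5)*3^3 mod 97 = 81, hash=47+81 mod 97 = 31
Option D: s[2]='g'->'h', delta=(8-7)*3^1 mod 97 = 3, hash=47+3 mod 97 = 50

Answer: B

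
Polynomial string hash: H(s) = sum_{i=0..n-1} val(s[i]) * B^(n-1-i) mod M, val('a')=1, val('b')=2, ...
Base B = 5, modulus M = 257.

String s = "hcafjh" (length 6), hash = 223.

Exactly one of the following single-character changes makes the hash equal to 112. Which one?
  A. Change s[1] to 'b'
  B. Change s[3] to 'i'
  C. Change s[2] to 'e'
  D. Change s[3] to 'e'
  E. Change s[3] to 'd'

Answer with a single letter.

Answer: A

Derivation:
Option A: s[1]='c'->'b', delta=(2-3)*5^4 mod 257 = 146, hash=223+146 mod 257 = 112 <-- target
Option B: s[3]='f'->'i', delta=(9-6)*5^2 mod 257 = 75, hash=223+75 mod 257 = 41
Option C: s[2]='a'->'e', delta=(5-1)*5^3 mod 257 = 243, hash=223+243 mod 257 = 209
Option D: s[3]='f'->'e', delta=(5-6)*5^2 mod 257 = 232, hash=223+232 mod 257 = 198
Option E: s[3]='f'->'d', delta=(4-6)*5^2 mod 257 = 207, hash=223+207 mod 257 = 173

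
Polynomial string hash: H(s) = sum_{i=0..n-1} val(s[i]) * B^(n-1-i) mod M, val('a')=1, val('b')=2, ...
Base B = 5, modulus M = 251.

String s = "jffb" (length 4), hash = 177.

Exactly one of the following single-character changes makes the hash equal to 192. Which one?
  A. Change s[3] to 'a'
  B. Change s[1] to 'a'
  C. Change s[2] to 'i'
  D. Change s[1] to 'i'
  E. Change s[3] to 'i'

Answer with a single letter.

Answer: C

Derivation:
Option A: s[3]='b'->'a', delta=(1-2)*5^0 mod 251 = 250, hash=177+250 mod 251 = 176
Option B: s[1]='f'->'a', delta=(1-6)*5^2 mod 251 = 126, hash=177+126 mod 251 = 52
Option C: s[2]='f'->'i', delta=(9-6)*5^1 mod 251 = 15, hash=177+15 mod 251 = 192 <-- target
Option D: s[1]='f'->'i', delta=(9-6)*5^2 mod 251 = 75, hash=177+75 mod 251 = 1
Option E: s[3]='b'->'i', delta=(9-2)*5^0 mod 251 = 7, hash=177+7 mod 251 = 184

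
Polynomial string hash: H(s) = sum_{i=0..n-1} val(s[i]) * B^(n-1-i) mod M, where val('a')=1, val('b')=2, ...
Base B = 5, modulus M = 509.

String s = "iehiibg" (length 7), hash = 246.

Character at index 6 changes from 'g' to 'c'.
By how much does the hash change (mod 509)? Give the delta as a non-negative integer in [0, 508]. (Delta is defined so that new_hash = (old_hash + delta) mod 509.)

Answer: 505

Derivation:
Delta formula: (val(new) - val(old)) * B^(n-1-k) mod M
  val('c') - val('g') = 3 - 7 = -4
  B^(n-1-k) = 5^0 mod 509 = 1
  Delta = -4 * 1 mod 509 = 505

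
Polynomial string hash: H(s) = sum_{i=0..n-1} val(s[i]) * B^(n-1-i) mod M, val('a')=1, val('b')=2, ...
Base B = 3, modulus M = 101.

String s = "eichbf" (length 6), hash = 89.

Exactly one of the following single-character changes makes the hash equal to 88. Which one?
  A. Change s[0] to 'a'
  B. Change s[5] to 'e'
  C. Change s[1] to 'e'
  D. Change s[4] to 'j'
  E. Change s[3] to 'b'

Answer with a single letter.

Answer: B

Derivation:
Option A: s[0]='e'->'a', delta=(1-5)*3^5 mod 101 = 38, hash=89+38 mod 101 = 26
Option B: s[5]='f'->'e', delta=(5-6)*3^0 mod 101 = 100, hash=89+100 mod 101 = 88 <-- target
Option C: s[1]='i'->'e', delta=(5-9)*3^4 mod 101 = 80, hash=89+80 mod 101 = 68
Option D: s[4]='b'->'j', delta=(10-2)*3^1 mod 101 = 24, hash=89+24 mod 101 = 12
Option E: s[3]='h'->'b', delta=(2-8)*3^2 mod 101 = 47, hash=89+47 mod 101 = 35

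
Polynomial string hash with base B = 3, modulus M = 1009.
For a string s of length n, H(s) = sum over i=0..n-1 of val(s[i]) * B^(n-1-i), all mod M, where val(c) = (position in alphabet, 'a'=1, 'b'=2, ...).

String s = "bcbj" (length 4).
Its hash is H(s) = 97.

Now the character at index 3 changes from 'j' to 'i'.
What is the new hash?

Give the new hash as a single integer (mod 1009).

val('j') = 10, val('i') = 9
Position k = 3, exponent = n-1-k = 0
B^0 mod M = 3^0 mod 1009 = 1
Delta = (9 - 10) * 1 mod 1009 = 1008
New hash = (97 + 1008) mod 1009 = 96

Answer: 96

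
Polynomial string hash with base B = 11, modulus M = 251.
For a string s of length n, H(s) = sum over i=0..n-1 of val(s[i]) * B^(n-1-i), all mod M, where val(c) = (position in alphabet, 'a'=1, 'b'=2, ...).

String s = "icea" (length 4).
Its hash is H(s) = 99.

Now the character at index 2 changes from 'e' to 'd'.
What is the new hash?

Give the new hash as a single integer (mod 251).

val('e') = 5, val('d') = 4
Position k = 2, exponent = n-1-k = 1
B^1 mod M = 11^1 mod 251 = 11
Delta = (4 - 5) * 11 mod 251 = 240
New hash = (99 + 240) mod 251 = 88

Answer: 88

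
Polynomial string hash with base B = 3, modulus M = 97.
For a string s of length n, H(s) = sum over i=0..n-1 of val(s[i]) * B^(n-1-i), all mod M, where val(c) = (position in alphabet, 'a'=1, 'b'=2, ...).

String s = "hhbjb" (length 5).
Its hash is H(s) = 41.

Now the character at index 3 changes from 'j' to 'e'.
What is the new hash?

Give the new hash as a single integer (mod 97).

val('j') = 10, val('e') = 5
Position k = 3, exponent = n-1-k = 1
B^1 mod M = 3^1 mod 97 = 3
Delta = (5 - 10) * 3 mod 97 = 82
New hash = (41 + 82) mod 97 = 26

Answer: 26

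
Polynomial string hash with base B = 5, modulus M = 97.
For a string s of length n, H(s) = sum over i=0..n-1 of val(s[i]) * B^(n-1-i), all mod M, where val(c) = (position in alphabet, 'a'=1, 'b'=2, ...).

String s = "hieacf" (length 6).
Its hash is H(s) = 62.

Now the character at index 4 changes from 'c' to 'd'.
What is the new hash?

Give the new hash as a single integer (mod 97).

val('c') = 3, val('d') = 4
Position k = 4, exponent = n-1-k = 1
B^1 mod M = 5^1 mod 97 = 5
Delta = (4 - 3) * 5 mod 97 = 5
New hash = (62 + 5) mod 97 = 67

Answer: 67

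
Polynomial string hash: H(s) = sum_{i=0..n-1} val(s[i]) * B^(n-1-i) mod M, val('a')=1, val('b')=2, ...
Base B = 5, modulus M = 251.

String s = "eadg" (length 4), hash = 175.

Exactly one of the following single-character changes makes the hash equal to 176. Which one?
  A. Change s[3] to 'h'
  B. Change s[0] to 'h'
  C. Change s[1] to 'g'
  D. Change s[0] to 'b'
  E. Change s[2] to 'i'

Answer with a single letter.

Option A: s[3]='g'->'h', delta=(8-7)*5^0 mod 251 = 1, hash=175+1 mod 251 = 176 <-- target
Option B: s[0]='e'->'h', delta=(8-5)*5^3 mod 251 = 124, hash=175+124 mod 251 = 48
Option C: s[1]='a'->'g', delta=(7-1)*5^2 mod 251 = 150, hash=175+150 mod 251 = 74
Option D: s[0]='e'->'b', delta=(2-5)*5^3 mod 251 = 127, hash=175+127 mod 251 = 51
Option E: s[2]='d'->'i', delta=(9-4)*5^1 mod 251 = 25, hash=175+25 mod 251 = 200

Answer: A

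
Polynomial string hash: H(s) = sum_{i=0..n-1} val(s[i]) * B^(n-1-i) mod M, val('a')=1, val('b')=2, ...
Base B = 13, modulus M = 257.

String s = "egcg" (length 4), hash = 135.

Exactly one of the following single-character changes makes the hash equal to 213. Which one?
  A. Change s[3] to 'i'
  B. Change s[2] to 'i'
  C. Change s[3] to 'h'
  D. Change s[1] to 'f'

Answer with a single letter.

Answer: B

Derivation:
Option A: s[3]='g'->'i', delta=(9-7)*13^0 mod 257 = 2, hash=135+2 mod 257 = 137
Option B: s[2]='c'->'i', delta=(9-3)*13^1 mod 257 = 78, hash=135+78 mod 257 = 213 <-- target
Option C: s[3]='g'->'h', delta=(8-7)*13^0 mod 257 = 1, hash=135+1 mod 257 = 136
Option D: s[1]='g'->'f', delta=(6-7)*13^2 mod 257 = 88, hash=135+88 mod 257 = 223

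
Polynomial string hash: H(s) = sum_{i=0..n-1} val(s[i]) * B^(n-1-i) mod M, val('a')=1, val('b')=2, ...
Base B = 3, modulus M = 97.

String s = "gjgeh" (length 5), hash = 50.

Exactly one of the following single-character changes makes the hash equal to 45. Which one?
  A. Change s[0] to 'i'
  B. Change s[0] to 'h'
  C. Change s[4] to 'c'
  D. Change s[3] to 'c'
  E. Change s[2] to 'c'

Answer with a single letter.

Answer: C

Derivation:
Option A: s[0]='g'->'i', delta=(9-7)*3^4 mod 97 = 65, hash=50+65 mod 97 = 18
Option B: s[0]='g'->'h', delta=(8-7)*3^4 mod 97 = 81, hash=50+81 mod 97 = 34
Option C: s[4]='h'->'c', delta=(3-8)*3^0 mod 97 = 92, hash=50+92 mod 97 = 45 <-- target
Option D: s[3]='e'->'c', delta=(3-5)*3^1 mod 97 = 91, hash=50+91 mod 97 = 44
Option E: s[2]='g'->'c', delta=(3-7)*3^2 mod 97 = 61, hash=50+61 mod 97 = 14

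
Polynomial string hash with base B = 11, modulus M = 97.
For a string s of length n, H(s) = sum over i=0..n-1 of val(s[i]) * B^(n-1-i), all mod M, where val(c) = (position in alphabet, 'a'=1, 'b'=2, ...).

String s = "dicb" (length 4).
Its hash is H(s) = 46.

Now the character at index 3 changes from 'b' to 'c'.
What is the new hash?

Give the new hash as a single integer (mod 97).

Answer: 47

Derivation:
val('b') = 2, val('c') = 3
Position k = 3, exponent = n-1-k = 0
B^0 mod M = 11^0 mod 97 = 1
Delta = (3 - 2) * 1 mod 97 = 1
New hash = (46 + 1) mod 97 = 47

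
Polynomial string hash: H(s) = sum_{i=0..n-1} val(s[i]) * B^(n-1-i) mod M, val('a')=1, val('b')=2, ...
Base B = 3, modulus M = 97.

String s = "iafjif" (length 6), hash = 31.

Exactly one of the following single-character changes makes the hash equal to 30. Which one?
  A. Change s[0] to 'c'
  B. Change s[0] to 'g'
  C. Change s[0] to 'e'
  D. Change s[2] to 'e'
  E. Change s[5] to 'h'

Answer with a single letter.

Option A: s[0]='i'->'c', delta=(3-9)*3^5 mod 97 = 94, hash=31+94 mod 97 = 28
Option B: s[0]='i'->'g', delta=(7-9)*3^5 mod 97 = 96, hash=31+96 mod 97 = 30 <-- target
Option C: s[0]='i'->'e', delta=(5-9)*3^5 mod 97 = 95, hash=31+95 mod 97 = 29
Option D: s[2]='f'->'e', delta=(5-6)*3^3 mod 97 = 70, hash=31+70 mod 97 = 4
Option E: s[5]='f'->'h', delta=(8-6)*3^0 mod 97 = 2, hash=31+2 mod 97 = 33

Answer: B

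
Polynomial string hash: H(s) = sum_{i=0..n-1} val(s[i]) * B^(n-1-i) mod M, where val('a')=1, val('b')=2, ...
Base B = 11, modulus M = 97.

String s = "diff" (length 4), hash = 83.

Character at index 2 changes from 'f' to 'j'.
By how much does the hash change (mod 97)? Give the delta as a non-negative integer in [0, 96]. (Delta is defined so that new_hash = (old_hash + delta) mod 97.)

Delta formula: (val(new) - val(old)) * B^(n-1-k) mod M
  val('j') - val('f') = 10 - 6 = 4
  B^(n-1-k) = 11^1 mod 97 = 11
  Delta = 4 * 11 mod 97 = 44

Answer: 44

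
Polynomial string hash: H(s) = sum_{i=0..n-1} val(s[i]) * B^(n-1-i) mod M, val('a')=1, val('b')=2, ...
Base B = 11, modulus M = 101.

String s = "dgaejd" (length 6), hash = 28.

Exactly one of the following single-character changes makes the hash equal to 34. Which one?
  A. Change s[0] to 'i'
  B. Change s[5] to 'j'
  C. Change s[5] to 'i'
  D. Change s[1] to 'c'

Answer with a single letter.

Option A: s[0]='d'->'i', delta=(9-4)*11^5 mod 101 = 83, hash=28+83 mod 101 = 10
Option B: s[5]='d'->'j', delta=(10-4)*11^0 mod 101 = 6, hash=28+6 mod 101 = 34 <-- target
Option C: s[5]='d'->'i', delta=(9-4)*11^0 mod 101 = 5, hash=28+5 mod 101 = 33
Option D: s[1]='g'->'c', delta=(3-7)*11^4 mod 101 = 16, hash=28+16 mod 101 = 44

Answer: B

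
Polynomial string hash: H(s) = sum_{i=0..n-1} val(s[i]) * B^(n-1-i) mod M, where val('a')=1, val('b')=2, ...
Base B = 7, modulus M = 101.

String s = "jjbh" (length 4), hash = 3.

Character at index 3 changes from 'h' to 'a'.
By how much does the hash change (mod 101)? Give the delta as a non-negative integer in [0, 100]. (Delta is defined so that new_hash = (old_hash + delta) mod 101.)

Delta formula: (val(new) - val(old)) * B^(n-1-k) mod M
  val('a') - val('h') = 1 - 8 = -7
  B^(n-1-k) = 7^0 mod 101 = 1
  Delta = -7 * 1 mod 101 = 94

Answer: 94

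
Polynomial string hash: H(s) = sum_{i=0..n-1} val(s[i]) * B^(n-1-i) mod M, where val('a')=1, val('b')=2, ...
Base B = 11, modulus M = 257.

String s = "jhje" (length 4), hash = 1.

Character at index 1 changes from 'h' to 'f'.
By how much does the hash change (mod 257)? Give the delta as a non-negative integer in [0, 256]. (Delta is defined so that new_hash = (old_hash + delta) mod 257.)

Delta formula: (val(new) - val(old)) * B^(n-1-k) mod M
  val('f') - val('h') = 6 - 8 = -2
  B^(n-1-k) = 11^2 mod 257 = 121
  Delta = -2 * 121 mod 257 = 15

Answer: 15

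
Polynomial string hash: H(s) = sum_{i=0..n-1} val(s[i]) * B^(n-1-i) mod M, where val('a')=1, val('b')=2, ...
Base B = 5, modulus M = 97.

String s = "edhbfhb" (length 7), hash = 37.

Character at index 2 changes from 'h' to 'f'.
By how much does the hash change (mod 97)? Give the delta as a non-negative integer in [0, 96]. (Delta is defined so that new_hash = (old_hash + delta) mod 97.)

Delta formula: (val(new) - val(old)) * B^(n-1-k) mod M
  val('f') - val('h') = 6 - 8 = -2
  B^(n-1-k) = 5^4 mod 97 = 43
  Delta = -2 * 43 mod 97 = 11

Answer: 11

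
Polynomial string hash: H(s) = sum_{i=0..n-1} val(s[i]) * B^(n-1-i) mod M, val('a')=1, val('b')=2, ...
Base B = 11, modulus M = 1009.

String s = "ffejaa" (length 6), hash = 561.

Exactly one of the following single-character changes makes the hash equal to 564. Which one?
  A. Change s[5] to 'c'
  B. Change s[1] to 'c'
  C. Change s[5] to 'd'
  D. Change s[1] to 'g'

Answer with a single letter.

Answer: C

Derivation:
Option A: s[5]='a'->'c', delta=(3-1)*11^0 mod 1009 = 2, hash=561+2 mod 1009 = 563
Option B: s[1]='f'->'c', delta=(3-6)*11^4 mod 1009 = 473, hash=561+473 mod 1009 = 25
Option C: s[5]='a'->'d', delta=(4-1)*11^0 mod 1009 = 3, hash=561+3 mod 1009 = 564 <-- target
Option D: s[1]='f'->'g', delta=(7-6)*11^4 mod 1009 = 515, hash=561+515 mod 1009 = 67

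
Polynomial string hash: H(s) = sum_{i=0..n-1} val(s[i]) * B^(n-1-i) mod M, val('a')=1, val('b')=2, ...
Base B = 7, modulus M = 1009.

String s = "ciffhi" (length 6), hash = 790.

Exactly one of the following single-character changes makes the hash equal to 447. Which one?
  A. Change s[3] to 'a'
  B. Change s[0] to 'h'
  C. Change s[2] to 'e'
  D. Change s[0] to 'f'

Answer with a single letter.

Answer: C

Derivation:
Option A: s[3]='f'->'a', delta=(1-6)*7^2 mod 1009 = 764, hash=790+764 mod 1009 = 545
Option B: s[0]='c'->'h', delta=(8-3)*7^5 mod 1009 = 288, hash=790+288 mod 1009 = 69
Option C: s[2]='f'->'e', delta=(5-6)*7^3 mod 1009 = 666, hash=790+666 mod 1009 = 447 <-- target
Option D: s[0]='c'->'f', delta=(6-3)*7^5 mod 1009 = 980, hash=790+980 mod 1009 = 761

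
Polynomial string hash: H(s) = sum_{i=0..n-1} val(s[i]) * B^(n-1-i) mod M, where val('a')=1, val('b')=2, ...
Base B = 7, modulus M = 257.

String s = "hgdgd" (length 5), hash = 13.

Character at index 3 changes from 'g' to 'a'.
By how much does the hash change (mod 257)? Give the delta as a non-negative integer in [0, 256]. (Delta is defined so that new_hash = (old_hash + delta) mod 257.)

Answer: 215

Derivation:
Delta formula: (val(new) - val(old)) * B^(n-1-k) mod M
  val('a') - val('g') = 1 - 7 = -6
  B^(n-1-k) = 7^1 mod 257 = 7
  Delta = -6 * 7 mod 257 = 215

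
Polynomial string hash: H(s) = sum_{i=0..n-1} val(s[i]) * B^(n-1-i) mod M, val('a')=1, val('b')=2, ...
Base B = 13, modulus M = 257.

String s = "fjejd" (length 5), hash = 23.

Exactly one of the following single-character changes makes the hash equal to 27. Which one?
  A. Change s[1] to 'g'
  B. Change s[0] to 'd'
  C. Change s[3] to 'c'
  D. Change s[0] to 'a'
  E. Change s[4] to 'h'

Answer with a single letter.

Answer: E

Derivation:
Option A: s[1]='j'->'g', delta=(7-10)*13^3 mod 257 = 91, hash=23+91 mod 257 = 114
Option B: s[0]='f'->'d', delta=(4-6)*13^4 mod 257 = 189, hash=23+189 mod 257 = 212
Option C: s[3]='j'->'c', delta=(3-10)*13^1 mod 257 = 166, hash=23+166 mod 257 = 189
Option D: s[0]='f'->'a', delta=(1-6)*13^4 mod 257 = 87, hash=23+87 mod 257 = 110
Option E: s[4]='d'->'h', delta=(8-4)*13^0 mod 257 = 4, hash=23+4 mod 257 = 27 <-- target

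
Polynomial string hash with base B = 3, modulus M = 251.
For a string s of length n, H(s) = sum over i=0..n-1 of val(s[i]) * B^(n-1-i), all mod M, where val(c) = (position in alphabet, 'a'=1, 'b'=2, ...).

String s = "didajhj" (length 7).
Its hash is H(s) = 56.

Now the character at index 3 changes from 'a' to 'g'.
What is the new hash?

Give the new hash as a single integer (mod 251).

val('a') = 1, val('g') = 7
Position k = 3, exponent = n-1-k = 3
B^3 mod M = 3^3 mod 251 = 27
Delta = (7 - 1) * 27 mod 251 = 162
New hash = (56 + 162) mod 251 = 218

Answer: 218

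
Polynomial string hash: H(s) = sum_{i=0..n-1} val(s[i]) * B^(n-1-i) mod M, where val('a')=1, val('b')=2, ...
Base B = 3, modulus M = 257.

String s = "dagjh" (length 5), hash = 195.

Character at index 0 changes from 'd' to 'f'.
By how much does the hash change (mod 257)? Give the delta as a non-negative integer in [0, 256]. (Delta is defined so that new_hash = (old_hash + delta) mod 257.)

Answer: 162

Derivation:
Delta formula: (val(new) - val(old)) * B^(n-1-k) mod M
  val('f') - val('d') = 6 - 4 = 2
  B^(n-1-k) = 3^4 mod 257 = 81
  Delta = 2 * 81 mod 257 = 162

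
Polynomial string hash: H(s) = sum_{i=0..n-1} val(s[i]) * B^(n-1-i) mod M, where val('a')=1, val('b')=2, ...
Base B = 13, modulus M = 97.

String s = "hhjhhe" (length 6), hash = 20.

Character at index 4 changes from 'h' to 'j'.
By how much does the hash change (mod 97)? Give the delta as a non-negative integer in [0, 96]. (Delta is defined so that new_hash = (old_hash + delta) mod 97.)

Delta formula: (val(new) - val(old)) * B^(n-1-k) mod M
  val('j') - val('h') = 10 - 8 = 2
  B^(n-1-k) = 13^1 mod 97 = 13
  Delta = 2 * 13 mod 97 = 26

Answer: 26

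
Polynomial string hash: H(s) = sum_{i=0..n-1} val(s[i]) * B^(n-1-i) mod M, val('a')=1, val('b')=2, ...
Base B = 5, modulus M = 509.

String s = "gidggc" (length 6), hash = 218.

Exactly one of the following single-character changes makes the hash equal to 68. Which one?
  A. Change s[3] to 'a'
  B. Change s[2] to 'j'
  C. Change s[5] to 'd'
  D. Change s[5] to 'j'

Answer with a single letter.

Answer: A

Derivation:
Option A: s[3]='g'->'a', delta=(1-7)*5^2 mod 509 = 359, hash=218+359 mod 509 = 68 <-- target
Option B: s[2]='d'->'j', delta=(10-4)*5^3 mod 509 = 241, hash=218+241 mod 509 = 459
Option C: s[5]='c'->'d', delta=(4-3)*5^0 mod 509 = 1, hash=218+1 mod 509 = 219
Option D: s[5]='c'->'j', delta=(10-3)*5^0 mod 509 = 7, hash=218+7 mod 509 = 225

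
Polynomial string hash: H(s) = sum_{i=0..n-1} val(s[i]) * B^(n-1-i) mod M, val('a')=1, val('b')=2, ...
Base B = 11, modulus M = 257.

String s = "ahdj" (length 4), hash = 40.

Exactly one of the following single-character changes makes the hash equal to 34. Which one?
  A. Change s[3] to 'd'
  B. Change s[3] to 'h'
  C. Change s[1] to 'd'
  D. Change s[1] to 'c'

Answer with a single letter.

Option A: s[3]='j'->'d', delta=(4-10)*11^0 mod 257 = 251, hash=40+251 mod 257 = 34 <-- target
Option B: s[3]='j'->'h', delta=(8-10)*11^0 mod 257 = 255, hash=40+255 mod 257 = 38
Option C: s[1]='h'->'d', delta=(4-8)*11^2 mod 257 = 30, hash=40+30 mod 257 = 70
Option D: s[1]='h'->'c', delta=(3-8)*11^2 mod 257 = 166, hash=40+166 mod 257 = 206

Answer: A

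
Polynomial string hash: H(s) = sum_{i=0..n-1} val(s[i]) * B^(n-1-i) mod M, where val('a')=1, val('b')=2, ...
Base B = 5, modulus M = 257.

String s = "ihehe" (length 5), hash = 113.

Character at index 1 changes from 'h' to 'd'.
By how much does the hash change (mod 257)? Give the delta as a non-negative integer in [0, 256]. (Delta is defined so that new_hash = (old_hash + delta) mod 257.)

Delta formula: (val(new) - val(old)) * B^(n-1-k) mod M
  val('d') - val('h') = 4 - 8 = -4
  B^(n-1-k) = 5^3 mod 257 = 125
  Delta = -4 * 125 mod 257 = 14

Answer: 14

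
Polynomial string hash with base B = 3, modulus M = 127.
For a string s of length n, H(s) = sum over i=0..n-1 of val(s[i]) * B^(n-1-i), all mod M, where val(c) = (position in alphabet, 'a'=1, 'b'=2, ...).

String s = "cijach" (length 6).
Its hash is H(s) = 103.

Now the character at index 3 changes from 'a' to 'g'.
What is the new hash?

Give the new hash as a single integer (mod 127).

val('a') = 1, val('g') = 7
Position k = 3, exponent = n-1-k = 2
B^2 mod M = 3^2 mod 127 = 9
Delta = (7 - 1) * 9 mod 127 = 54
New hash = (103 + 54) mod 127 = 30

Answer: 30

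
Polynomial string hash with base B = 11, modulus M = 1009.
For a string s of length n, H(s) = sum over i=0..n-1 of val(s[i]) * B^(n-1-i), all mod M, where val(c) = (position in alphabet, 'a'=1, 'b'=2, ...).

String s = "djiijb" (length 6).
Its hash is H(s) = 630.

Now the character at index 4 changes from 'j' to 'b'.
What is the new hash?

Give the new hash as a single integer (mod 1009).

Answer: 542

Derivation:
val('j') = 10, val('b') = 2
Position k = 4, exponent = n-1-k = 1
B^1 mod M = 11^1 mod 1009 = 11
Delta = (2 - 10) * 11 mod 1009 = 921
New hash = (630 + 921) mod 1009 = 542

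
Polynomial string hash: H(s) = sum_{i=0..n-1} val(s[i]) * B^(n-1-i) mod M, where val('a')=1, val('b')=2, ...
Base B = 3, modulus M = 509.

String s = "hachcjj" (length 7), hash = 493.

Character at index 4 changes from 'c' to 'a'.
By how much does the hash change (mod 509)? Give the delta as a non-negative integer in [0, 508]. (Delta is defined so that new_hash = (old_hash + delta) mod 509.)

Answer: 491

Derivation:
Delta formula: (val(new) - val(old)) * B^(n-1-k) mod M
  val('a') - val('c') = 1 - 3 = -2
  B^(n-1-k) = 3^2 mod 509 = 9
  Delta = -2 * 9 mod 509 = 491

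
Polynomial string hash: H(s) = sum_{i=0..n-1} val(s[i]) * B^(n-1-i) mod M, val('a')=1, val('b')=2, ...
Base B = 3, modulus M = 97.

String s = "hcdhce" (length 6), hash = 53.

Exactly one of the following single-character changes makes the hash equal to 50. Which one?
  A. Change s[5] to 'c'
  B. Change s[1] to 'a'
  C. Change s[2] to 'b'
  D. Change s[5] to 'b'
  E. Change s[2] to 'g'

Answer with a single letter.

Answer: D

Derivation:
Option A: s[5]='e'->'c', delta=(3-5)*3^0 mod 97 = 95, hash=53+95 mod 97 = 51
Option B: s[1]='c'->'a', delta=(1-3)*3^4 mod 97 = 32, hash=53+32 mod 97 = 85
Option C: s[2]='d'->'b', delta=(2-4)*3^3 mod 97 = 43, hash=53+43 mod 97 = 96
Option D: s[5]='e'->'b', delta=(2-5)*3^0 mod 97 = 94, hash=53+94 mod 97 = 50 <-- target
Option E: s[2]='d'->'g', delta=(7-4)*3^3 mod 97 = 81, hash=53+81 mod 97 = 37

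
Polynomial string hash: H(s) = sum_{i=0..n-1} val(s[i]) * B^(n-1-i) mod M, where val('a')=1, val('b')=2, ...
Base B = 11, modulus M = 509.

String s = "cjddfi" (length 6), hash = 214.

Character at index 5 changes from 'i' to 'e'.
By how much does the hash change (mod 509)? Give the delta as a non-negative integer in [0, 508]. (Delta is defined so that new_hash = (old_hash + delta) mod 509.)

Delta formula: (val(new) - val(old)) * B^(n-1-k) mod M
  val('e') - val('i') = 5 - 9 = -4
  B^(n-1-k) = 11^0 mod 509 = 1
  Delta = -4 * 1 mod 509 = 505

Answer: 505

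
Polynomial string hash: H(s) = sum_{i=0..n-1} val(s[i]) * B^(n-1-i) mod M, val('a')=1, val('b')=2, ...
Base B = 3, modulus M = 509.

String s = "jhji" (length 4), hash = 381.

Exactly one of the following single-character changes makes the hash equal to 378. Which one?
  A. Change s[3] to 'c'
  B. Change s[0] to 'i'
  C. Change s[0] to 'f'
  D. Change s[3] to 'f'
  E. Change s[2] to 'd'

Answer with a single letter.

Option A: s[3]='i'->'c', delta=(3-9)*3^0 mod 509 = 503, hash=381+503 mod 509 = 375
Option B: s[0]='j'->'i', delta=(9-10)*3^3 mod 509 = 482, hash=381+482 mod 509 = 354
Option C: s[0]='j'->'f', delta=(6-10)*3^3 mod 509 = 401, hash=381+401 mod 509 = 273
Option D: s[3]='i'->'f', delta=(6-9)*3^0 mod 509 = 506, hash=381+506 mod 509 = 378 <-- target
Option E: s[2]='j'->'d', delta=(4-10)*3^1 mod 509 = 491, hash=381+491 mod 509 = 363

Answer: D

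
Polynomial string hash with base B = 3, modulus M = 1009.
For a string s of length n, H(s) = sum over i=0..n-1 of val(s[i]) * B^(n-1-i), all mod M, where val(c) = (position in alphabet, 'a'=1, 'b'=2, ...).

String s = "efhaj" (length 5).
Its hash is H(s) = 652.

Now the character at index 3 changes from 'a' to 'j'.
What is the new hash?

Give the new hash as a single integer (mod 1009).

Answer: 679

Derivation:
val('a') = 1, val('j') = 10
Position k = 3, exponent = n-1-k = 1
B^1 mod M = 3^1 mod 1009 = 3
Delta = (10 - 1) * 3 mod 1009 = 27
New hash = (652 + 27) mod 1009 = 679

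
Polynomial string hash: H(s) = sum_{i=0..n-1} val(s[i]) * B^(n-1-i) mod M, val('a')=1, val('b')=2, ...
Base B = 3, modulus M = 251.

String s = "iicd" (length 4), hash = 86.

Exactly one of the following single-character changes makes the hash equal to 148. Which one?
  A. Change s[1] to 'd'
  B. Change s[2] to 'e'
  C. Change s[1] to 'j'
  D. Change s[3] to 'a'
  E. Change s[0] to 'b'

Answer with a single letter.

Answer: E

Derivation:
Option A: s[1]='i'->'d', delta=(4-9)*3^2 mod 251 = 206, hash=86+206 mod 251 = 41
Option B: s[2]='c'->'e', delta=(5-3)*3^1 mod 251 = 6, hash=86+6 mod 251 = 92
Option C: s[1]='i'->'j', delta=(10-9)*3^2 mod 251 = 9, hash=86+9 mod 251 = 95
Option D: s[3]='d'->'a', delta=(1-4)*3^0 mod 251 = 248, hash=86+248 mod 251 = 83
Option E: s[0]='i'->'b', delta=(2-9)*3^3 mod 251 = 62, hash=86+62 mod 251 = 148 <-- target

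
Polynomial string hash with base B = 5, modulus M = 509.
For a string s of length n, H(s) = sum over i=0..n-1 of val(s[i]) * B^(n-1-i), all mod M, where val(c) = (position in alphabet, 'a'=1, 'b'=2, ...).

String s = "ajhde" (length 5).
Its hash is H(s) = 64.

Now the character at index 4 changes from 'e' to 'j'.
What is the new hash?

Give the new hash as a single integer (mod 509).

Answer: 69

Derivation:
val('e') = 5, val('j') = 10
Position k = 4, exponent = n-1-k = 0
B^0 mod M = 5^0 mod 509 = 1
Delta = (10 - 5) * 1 mod 509 = 5
New hash = (64 + 5) mod 509 = 69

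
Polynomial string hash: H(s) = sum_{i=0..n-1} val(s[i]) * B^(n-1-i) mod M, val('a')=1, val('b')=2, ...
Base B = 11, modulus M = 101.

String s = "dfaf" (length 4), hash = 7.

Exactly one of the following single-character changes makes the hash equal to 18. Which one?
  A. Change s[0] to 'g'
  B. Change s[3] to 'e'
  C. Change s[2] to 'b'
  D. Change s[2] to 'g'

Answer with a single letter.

Answer: C

Derivation:
Option A: s[0]='d'->'g', delta=(7-4)*11^3 mod 101 = 54, hash=7+54 mod 101 = 61
Option B: s[3]='f'->'e', delta=(5-6)*11^0 mod 101 = 100, hash=7+100 mod 101 = 6
Option C: s[2]='a'->'b', delta=(2-1)*11^1 mod 101 = 11, hash=7+11 mod 101 = 18 <-- target
Option D: s[2]='a'->'g', delta=(7-1)*11^1 mod 101 = 66, hash=7+66 mod 101 = 73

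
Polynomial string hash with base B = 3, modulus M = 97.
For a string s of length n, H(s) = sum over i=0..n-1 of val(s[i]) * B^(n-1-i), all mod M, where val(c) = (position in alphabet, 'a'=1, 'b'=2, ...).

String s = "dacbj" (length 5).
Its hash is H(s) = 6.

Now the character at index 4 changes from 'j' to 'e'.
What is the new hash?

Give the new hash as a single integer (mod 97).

val('j') = 10, val('e') = 5
Position k = 4, exponent = n-1-k = 0
B^0 mod M = 3^0 mod 97 = 1
Delta = (5 - 10) * 1 mod 97 = 92
New hash = (6 + 92) mod 97 = 1

Answer: 1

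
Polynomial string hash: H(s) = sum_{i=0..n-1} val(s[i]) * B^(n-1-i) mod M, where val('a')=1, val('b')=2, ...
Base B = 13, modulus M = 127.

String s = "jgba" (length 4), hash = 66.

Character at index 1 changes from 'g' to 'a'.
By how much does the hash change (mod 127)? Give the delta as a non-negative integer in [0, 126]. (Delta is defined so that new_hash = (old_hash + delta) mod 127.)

Answer: 2

Derivation:
Delta formula: (val(new) - val(old)) * B^(n-1-k) mod M
  val('a') - val('g') = 1 - 7 = -6
  B^(n-1-k) = 13^2 mod 127 = 42
  Delta = -6 * 42 mod 127 = 2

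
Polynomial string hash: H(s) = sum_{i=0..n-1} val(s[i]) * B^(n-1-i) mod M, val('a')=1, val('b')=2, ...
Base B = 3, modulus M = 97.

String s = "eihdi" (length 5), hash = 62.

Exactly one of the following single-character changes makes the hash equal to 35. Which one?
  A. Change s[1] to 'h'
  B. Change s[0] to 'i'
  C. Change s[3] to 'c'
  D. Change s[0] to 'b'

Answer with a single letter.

Answer: A

Derivation:
Option A: s[1]='i'->'h', delta=(8-9)*3^3 mod 97 = 70, hash=62+70 mod 97 = 35 <-- target
Option B: s[0]='e'->'i', delta=(9-5)*3^4 mod 97 = 33, hash=62+33 mod 97 = 95
Option C: s[3]='d'->'c', delta=(3-4)*3^1 mod 97 = 94, hash=62+94 mod 97 = 59
Option D: s[0]='e'->'b', delta=(2-5)*3^4 mod 97 = 48, hash=62+48 mod 97 = 13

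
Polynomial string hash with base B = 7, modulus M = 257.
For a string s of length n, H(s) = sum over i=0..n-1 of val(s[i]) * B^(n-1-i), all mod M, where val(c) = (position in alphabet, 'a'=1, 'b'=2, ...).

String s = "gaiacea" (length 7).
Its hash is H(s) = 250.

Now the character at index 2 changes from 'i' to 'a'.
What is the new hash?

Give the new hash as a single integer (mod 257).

Answer: 60

Derivation:
val('i') = 9, val('a') = 1
Position k = 2, exponent = n-1-k = 4
B^4 mod M = 7^4 mod 257 = 88
Delta = (1 - 9) * 88 mod 257 = 67
New hash = (250 + 67) mod 257 = 60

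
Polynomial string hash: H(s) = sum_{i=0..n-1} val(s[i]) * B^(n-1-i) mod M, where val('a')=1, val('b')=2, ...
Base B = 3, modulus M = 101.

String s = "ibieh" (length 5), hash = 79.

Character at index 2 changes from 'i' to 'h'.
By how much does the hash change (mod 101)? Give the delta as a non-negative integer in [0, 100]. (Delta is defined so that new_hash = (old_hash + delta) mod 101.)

Delta formula: (val(new) - val(old)) * B^(n-1-k) mod M
  val('h') - val('i') = 8 - 9 = -1
  B^(n-1-k) = 3^2 mod 101 = 9
  Delta = -1 * 9 mod 101 = 92

Answer: 92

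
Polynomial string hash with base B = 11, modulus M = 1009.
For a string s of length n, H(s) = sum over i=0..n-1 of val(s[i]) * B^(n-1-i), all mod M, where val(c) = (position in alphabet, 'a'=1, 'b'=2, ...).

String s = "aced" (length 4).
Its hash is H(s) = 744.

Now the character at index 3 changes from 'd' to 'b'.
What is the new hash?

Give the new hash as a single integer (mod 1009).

val('d') = 4, val('b') = 2
Position k = 3, exponent = n-1-k = 0
B^0 mod M = 11^0 mod 1009 = 1
Delta = (2 - 4) * 1 mod 1009 = 1007
New hash = (744 + 1007) mod 1009 = 742

Answer: 742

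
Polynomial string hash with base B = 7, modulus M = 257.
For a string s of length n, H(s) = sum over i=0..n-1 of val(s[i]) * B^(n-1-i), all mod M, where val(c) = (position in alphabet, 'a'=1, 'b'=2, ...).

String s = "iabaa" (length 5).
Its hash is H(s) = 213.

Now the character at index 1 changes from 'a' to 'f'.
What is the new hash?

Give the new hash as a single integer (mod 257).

Answer: 129

Derivation:
val('a') = 1, val('f') = 6
Position k = 1, exponent = n-1-k = 3
B^3 mod M = 7^3 mod 257 = 86
Delta = (6 - 1) * 86 mod 257 = 173
New hash = (213 + 173) mod 257 = 129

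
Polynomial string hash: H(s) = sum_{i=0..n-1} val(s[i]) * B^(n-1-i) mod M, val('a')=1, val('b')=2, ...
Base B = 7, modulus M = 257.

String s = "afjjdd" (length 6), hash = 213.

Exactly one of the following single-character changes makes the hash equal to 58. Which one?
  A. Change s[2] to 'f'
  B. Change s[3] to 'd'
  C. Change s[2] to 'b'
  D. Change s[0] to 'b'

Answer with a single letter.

Answer: D

Derivation:
Option A: s[2]='j'->'f', delta=(6-10)*7^3 mod 257 = 170, hash=213+170 mod 257 = 126
Option B: s[3]='j'->'d', delta=(4-10)*7^2 mod 257 = 220, hash=213+220 mod 257 = 176
Option C: s[2]='j'->'b', delta=(2-10)*7^3 mod 257 = 83, hash=213+83 mod 257 = 39
Option D: s[0]='a'->'b', delta=(2-1)*7^5 mod 257 = 102, hash=213+102 mod 257 = 58 <-- target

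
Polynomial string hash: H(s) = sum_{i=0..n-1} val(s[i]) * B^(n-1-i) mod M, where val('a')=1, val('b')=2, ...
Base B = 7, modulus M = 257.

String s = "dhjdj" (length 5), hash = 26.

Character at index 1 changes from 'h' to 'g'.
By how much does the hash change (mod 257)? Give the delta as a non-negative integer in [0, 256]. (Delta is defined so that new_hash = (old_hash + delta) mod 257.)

Answer: 171

Derivation:
Delta formula: (val(new) - val(old)) * B^(n-1-k) mod M
  val('g') - val('h') = 7 - 8 = -1
  B^(n-1-k) = 7^3 mod 257 = 86
  Delta = -1 * 86 mod 257 = 171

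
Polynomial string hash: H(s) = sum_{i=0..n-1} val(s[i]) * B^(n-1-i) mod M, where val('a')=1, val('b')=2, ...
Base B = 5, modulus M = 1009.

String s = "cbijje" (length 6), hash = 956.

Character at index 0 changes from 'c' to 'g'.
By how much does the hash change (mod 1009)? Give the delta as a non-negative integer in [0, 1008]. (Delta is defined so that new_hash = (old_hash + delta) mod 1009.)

Answer: 392

Derivation:
Delta formula: (val(new) - val(old)) * B^(n-1-k) mod M
  val('g') - val('c') = 7 - 3 = 4
  B^(n-1-k) = 5^5 mod 1009 = 98
  Delta = 4 * 98 mod 1009 = 392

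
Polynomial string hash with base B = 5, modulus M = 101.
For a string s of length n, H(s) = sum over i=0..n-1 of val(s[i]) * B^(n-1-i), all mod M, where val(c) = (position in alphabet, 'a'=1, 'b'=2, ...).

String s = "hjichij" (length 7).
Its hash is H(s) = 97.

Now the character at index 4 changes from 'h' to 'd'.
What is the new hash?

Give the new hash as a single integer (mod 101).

Answer: 98

Derivation:
val('h') = 8, val('d') = 4
Position k = 4, exponent = n-1-k = 2
B^2 mod M = 5^2 mod 101 = 25
Delta = (4 - 8) * 25 mod 101 = 1
New hash = (97 + 1) mod 101 = 98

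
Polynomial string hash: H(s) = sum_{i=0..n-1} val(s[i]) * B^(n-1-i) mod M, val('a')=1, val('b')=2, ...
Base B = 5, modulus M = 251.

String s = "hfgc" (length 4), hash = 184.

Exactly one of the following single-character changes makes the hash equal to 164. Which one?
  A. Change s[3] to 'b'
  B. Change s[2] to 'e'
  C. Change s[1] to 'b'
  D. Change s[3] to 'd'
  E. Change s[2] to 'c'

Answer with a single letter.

Option A: s[3]='c'->'b', delta=(2-3)*5^0 mod 251 = 250, hash=184+250 mod 251 = 183
Option B: s[2]='g'->'e', delta=(5-7)*5^1 mod 251 = 241, hash=184+241 mod 251 = 174
Option C: s[1]='f'->'b', delta=(2-6)*5^2 mod 251 = 151, hash=184+151 mod 251 = 84
Option D: s[3]='c'->'d', delta=(4-3)*5^0 mod 251 = 1, hash=184+1 mod 251 = 185
Option E: s[2]='g'->'c', delta=(3-7)*5^1 mod 251 = 231, hash=184+231 mod 251 = 164 <-- target

Answer: E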